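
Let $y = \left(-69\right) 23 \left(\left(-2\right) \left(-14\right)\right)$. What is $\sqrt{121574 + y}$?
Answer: $\sqrt{77138} \approx 277.74$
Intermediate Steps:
$y = -44436$ ($y = \left(-1587\right) 28 = -44436$)
$\sqrt{121574 + y} = \sqrt{121574 - 44436} = \sqrt{77138}$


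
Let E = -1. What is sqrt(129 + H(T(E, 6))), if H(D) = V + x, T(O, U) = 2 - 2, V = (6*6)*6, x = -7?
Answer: 13*sqrt(2) ≈ 18.385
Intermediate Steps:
V = 216 (V = 36*6 = 216)
T(O, U) = 0
H(D) = 209 (H(D) = 216 - 7 = 209)
sqrt(129 + H(T(E, 6))) = sqrt(129 + 209) = sqrt(338) = 13*sqrt(2)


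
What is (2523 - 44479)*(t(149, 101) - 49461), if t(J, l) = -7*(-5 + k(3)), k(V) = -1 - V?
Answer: 2072542488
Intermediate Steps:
t(J, l) = 63 (t(J, l) = -7*(-5 + (-1 - 1*3)) = -7*(-5 + (-1 - 3)) = -7*(-5 - 4) = -7*(-9) = 63)
(2523 - 44479)*(t(149, 101) - 49461) = (2523 - 44479)*(63 - 49461) = -41956*(-49398) = 2072542488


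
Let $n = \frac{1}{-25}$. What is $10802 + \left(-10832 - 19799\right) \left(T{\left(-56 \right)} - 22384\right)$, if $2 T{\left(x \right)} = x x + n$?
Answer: $\frac{31881315531}{50} \approx 6.3763 \cdot 10^{8}$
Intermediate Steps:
$n = - \frac{1}{25} \approx -0.04$
$T{\left(x \right)} = - \frac{1}{50} + \frac{x^{2}}{2}$ ($T{\left(x \right)} = \frac{x x - \frac{1}{25}}{2} = \frac{x^{2} - \frac{1}{25}}{2} = \frac{- \frac{1}{25} + x^{2}}{2} = - \frac{1}{50} + \frac{x^{2}}{2}$)
$10802 + \left(-10832 - 19799\right) \left(T{\left(-56 \right)} - 22384\right) = 10802 + \left(-10832 - 19799\right) \left(\left(- \frac{1}{50} + \frac{\left(-56\right)^{2}}{2}\right) - 22384\right) = 10802 - 30631 \left(\left(- \frac{1}{50} + \frac{1}{2} \cdot 3136\right) - 22384\right) = 10802 - 30631 \left(\left(- \frac{1}{50} + 1568\right) - 22384\right) = 10802 - 30631 \left(\frac{78399}{50} - 22384\right) = 10802 - - \frac{31880775431}{50} = 10802 + \frac{31880775431}{50} = \frac{31881315531}{50}$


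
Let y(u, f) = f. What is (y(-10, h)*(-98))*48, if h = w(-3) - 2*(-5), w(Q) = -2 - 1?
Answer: -32928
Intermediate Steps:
w(Q) = -3
h = 7 (h = -3 - 2*(-5) = -3 + 10 = 7)
(y(-10, h)*(-98))*48 = (7*(-98))*48 = -686*48 = -32928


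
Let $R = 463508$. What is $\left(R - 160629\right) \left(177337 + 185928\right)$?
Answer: $110025339935$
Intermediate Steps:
$\left(R - 160629\right) \left(177337 + 185928\right) = \left(463508 - 160629\right) \left(177337 + 185928\right) = 302879 \cdot 363265 = 110025339935$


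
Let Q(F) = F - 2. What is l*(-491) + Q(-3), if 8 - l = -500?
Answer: -249433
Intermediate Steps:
Q(F) = -2 + F
l = 508 (l = 8 - 1*(-500) = 8 + 500 = 508)
l*(-491) + Q(-3) = 508*(-491) + (-2 - 3) = -249428 - 5 = -249433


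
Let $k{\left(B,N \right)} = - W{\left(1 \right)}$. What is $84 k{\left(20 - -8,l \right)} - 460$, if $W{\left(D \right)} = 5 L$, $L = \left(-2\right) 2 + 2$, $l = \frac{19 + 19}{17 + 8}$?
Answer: $380$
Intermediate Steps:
$l = \frac{38}{25} \approx 1.52$
$L = -2$ ($L = -4 + 2 = -2$)
$W{\left(D \right)} = -10$ ($W{\left(D \right)} = 5 \left(-2\right) = -10$)
$k{\left(B,N \right)} = 10$ ($k{\left(B,N \right)} = \left(-1\right) \left(-10\right) = 10$)
$84 k{\left(20 - -8,l \right)} - 460 = 84 \cdot 10 - 460 = 840 - 460 = 380$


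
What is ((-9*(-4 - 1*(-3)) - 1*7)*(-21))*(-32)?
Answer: 1344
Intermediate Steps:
((-9*(-4 - 1*(-3)) - 1*7)*(-21))*(-32) = ((-9*(-4 + 3) - 7)*(-21))*(-32) = ((-9*(-1) - 7)*(-21))*(-32) = ((9 - 7)*(-21))*(-32) = (2*(-21))*(-32) = -42*(-32) = 1344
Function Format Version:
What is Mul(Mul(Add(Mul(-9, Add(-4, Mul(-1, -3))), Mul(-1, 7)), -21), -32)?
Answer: 1344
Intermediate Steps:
Mul(Mul(Add(Mul(-9, Add(-4, Mul(-1, -3))), Mul(-1, 7)), -21), -32) = Mul(Mul(Add(Mul(-9, Add(-4, 3)), -7), -21), -32) = Mul(Mul(Add(Mul(-9, -1), -7), -21), -32) = Mul(Mul(Add(9, -7), -21), -32) = Mul(Mul(2, -21), -32) = Mul(-42, -32) = 1344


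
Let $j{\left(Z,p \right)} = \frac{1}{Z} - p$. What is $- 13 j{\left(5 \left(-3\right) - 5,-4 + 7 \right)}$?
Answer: $\frac{793}{20} \approx 39.65$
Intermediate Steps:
$- 13 j{\left(5 \left(-3\right) - 5,-4 + 7 \right)} = - 13 \left(\frac{1}{5 \left(-3\right) - 5} - \left(-4 + 7\right)\right) = - 13 \left(\frac{1}{-15 - 5} - 3\right) = - 13 \left(\frac{1}{-20} - 3\right) = - 13 \left(- \frac{1}{20} - 3\right) = \left(-13\right) \left(- \frac{61}{20}\right) = \frac{793}{20}$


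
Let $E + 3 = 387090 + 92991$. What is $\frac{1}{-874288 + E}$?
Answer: $- \frac{1}{394210} \approx -2.5367 \cdot 10^{-6}$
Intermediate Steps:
$E = 480078$ ($E = -3 + \left(387090 + 92991\right) = -3 + 480081 = 480078$)
$\frac{1}{-874288 + E} = \frac{1}{-874288 + 480078} = \frac{1}{-394210} = - \frac{1}{394210}$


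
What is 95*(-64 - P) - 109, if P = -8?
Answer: -5429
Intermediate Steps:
95*(-64 - P) - 109 = 95*(-64 - 1*(-8)) - 109 = 95*(-64 + 8) - 109 = 95*(-56) - 109 = -5320 - 109 = -5429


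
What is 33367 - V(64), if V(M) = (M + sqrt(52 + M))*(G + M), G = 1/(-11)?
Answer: 322045/11 - 1406*sqrt(29)/11 ≈ 28589.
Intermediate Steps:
G = -1/11 ≈ -0.090909
V(M) = (-1/11 + M)*(M + sqrt(52 + M)) (V(M) = (M + sqrt(52 + M))*(-1/11 + M) = (-1/11 + M)*(M + sqrt(52 + M)))
33367 - V(64) = 33367 - (64**2 - 1/11*64 - sqrt(52 + 64)/11 + 64*sqrt(52 + 64)) = 33367 - (4096 - 64/11 - 2*sqrt(29)/11 + 64*sqrt(116)) = 33367 - (4096 - 64/11 - 2*sqrt(29)/11 + 64*(2*sqrt(29))) = 33367 - (4096 - 64/11 - 2*sqrt(29)/11 + 128*sqrt(29)) = 33367 - (44992/11 + 1406*sqrt(29)/11) = 33367 + (-44992/11 - 1406*sqrt(29)/11) = 322045/11 - 1406*sqrt(29)/11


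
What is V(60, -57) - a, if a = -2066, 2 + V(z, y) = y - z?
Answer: 1947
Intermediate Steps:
V(z, y) = -2 + y - z (V(z, y) = -2 + (y - z) = -2 + y - z)
V(60, -57) - a = (-2 - 57 - 1*60) - 1*(-2066) = (-2 - 57 - 60) + 2066 = -119 + 2066 = 1947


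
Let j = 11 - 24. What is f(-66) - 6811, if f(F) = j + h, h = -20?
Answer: -6844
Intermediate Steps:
j = -13
f(F) = -33 (f(F) = -13 - 20 = -33)
f(-66) - 6811 = -33 - 6811 = -6844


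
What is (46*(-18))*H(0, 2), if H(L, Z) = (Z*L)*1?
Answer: 0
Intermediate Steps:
H(L, Z) = L*Z (H(L, Z) = (L*Z)*1 = L*Z)
(46*(-18))*H(0, 2) = (46*(-18))*(0*2) = -828*0 = 0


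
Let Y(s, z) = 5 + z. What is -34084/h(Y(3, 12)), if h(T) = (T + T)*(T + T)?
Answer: -8521/289 ≈ -29.484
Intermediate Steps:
h(T) = 4*T² (h(T) = (2*T)*(2*T) = 4*T²)
-34084/h(Y(3, 12)) = -34084*1/(4*(5 + 12)²) = -34084/(4*17²) = -34084/(4*289) = -34084/1156 = -34084*1/1156 = -8521/289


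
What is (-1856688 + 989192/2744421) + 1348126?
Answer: -1395707243410/2744421 ≈ -5.0856e+5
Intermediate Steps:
(-1856688 + 989192/2744421) + 1348126 = -5095532548456/2744421 + 1348126 = -1395707243410/2744421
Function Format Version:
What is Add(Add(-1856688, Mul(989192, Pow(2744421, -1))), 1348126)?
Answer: Rational(-1395707243410, 2744421) ≈ -5.0856e+5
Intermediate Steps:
Add(Add(-1856688, Mul(989192, Pow(2744421, -1))), 1348126) = Add(Add(-1856688, Mul(989192, Rational(1, 2744421))), 1348126) = Add(Add(-1856688, Rational(989192, 2744421)), 1348126) = Add(Rational(-5095532548456, 2744421), 1348126) = Rational(-1395707243410, 2744421)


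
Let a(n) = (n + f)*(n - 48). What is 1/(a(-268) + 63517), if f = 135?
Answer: 1/105545 ≈ 9.4746e-6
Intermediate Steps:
a(n) = (-48 + n)*(135 + n) (a(n) = (n + 135)*(n - 48) = (135 + n)*(-48 + n) = (-48 + n)*(135 + n))
1/(a(-268) + 63517) = 1/((-6480 + (-268)² + 87*(-268)) + 63517) = 1/((-6480 + 71824 - 23316) + 63517) = 1/(42028 + 63517) = 1/105545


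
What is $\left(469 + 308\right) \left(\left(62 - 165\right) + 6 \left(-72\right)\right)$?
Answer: $-415695$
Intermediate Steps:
$\left(469 + 308\right) \left(\left(62 - 165\right) + 6 \left(-72\right)\right) = 777 \left(\left(62 - 165\right) - 432\right) = 777 \left(-103 - 432\right) = 777 \left(-535\right) = -415695$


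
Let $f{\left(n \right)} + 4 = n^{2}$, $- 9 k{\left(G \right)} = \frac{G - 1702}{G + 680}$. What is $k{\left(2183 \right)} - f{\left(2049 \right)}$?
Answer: $- \frac{108180095980}{25767} \approx -4.1984 \cdot 10^{6}$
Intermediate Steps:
$k{\left(G \right)} = - \frac{-1702 + G}{9 \left(680 + G\right)}$ ($k{\left(G \right)} = - \frac{\left(G - 1702\right) \frac{1}{G + 680}}{9} = - \frac{\left(-1702 + G\right) \frac{1}{680 + G}}{9} = - \frac{\frac{1}{680 + G} \left(-1702 + G\right)}{9} = - \frac{-1702 + G}{9 \left(680 + G\right)}$)
$f{\left(n \right)} = -4 + n^{2}$
$k{\left(2183 \right)} - f{\left(2049 \right)} = \frac{1702 - 2183}{9 \left(680 + 2183\right)} - \left(-4 + 2049^{2}\right) = \frac{1702 - 2183}{9 \cdot 2863} - \left(-4 + 4198401\right) = \frac{1}{9} \cdot \frac{1}{2863} \left(-481\right) - 4198397 = - \frac{481}{25767} - 4198397 = - \frac{108180095980}{25767}$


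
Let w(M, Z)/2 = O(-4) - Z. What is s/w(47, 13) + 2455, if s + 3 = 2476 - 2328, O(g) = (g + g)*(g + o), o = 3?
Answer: 4881/2 ≈ 2440.5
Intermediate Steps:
O(g) = 2*g*(3 + g) (O(g) = (g + g)*(g + 3) = (2*g)*(3 + g) = 2*g*(3 + g))
w(M, Z) = 16 - 2*Z (w(M, Z) = 2*(2*(-4)*(3 - 4) - Z) = 2*(2*(-4)*(-1) - Z) = 2*(8 - Z) = 16 - 2*Z)
s = 145 (s = -3 + (2476 - 2328) = -3 + 148 = 145)
s/w(47, 13) + 2455 = 145/(16 - 2*13) + 2455 = 145/(16 - 26) + 2455 = 145/(-10) + 2455 = 145*(-1/10) + 2455 = -29/2 + 2455 = 4881/2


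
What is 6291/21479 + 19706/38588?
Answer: 333011141/414415826 ≈ 0.80357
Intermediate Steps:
6291/21479 + 19706/38588 = 6291*(1/21479) + 19706*(1/38588) = 6291/21479 + 9853/19294 = 333011141/414415826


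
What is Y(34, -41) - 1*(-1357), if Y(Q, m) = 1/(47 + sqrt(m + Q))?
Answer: 3007159/2216 - I*sqrt(7)/2216 ≈ 1357.0 - 0.0011939*I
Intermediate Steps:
Y(Q, m) = 1/(47 + sqrt(Q + m))
Y(34, -41) - 1*(-1357) = 1/(47 + sqrt(34 - 41)) - 1*(-1357) = 1/(47 + sqrt(-7)) + 1357 = 1/(47 + I*sqrt(7)) + 1357 = 1357 + 1/(47 + I*sqrt(7))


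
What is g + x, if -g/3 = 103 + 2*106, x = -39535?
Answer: -40480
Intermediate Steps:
g = -945 (g = -3*(103 + 2*106) = -3*(103 + 212) = -3*315 = -945)
g + x = -945 - 39535 = -40480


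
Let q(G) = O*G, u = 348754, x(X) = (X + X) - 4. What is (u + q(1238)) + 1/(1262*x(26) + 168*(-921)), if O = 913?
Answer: 139255327295/94152 ≈ 1.4790e+6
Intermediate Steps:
x(X) = -4 + 2*X (x(X) = 2*X - 4 = -4 + 2*X)
q(G) = 913*G
(u + q(1238)) + 1/(1262*x(26) + 168*(-921)) = (348754 + 913*1238) + 1/(1262*(-4 + 2*26) + 168*(-921)) = (348754 + 1130294) + 1/(1262*(-4 + 52) - 154728) = 1479048 + 1/(1262*48 - 154728) = 1479048 + 1/(60576 - 154728) = 1479048 + 1/(-94152) = 1479048 - 1/94152 = 139255327295/94152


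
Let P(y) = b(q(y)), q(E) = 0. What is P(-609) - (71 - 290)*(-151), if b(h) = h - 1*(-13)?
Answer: -33056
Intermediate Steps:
b(h) = 13 + h (b(h) = h + 13 = 13 + h)
P(y) = 13 (P(y) = 13 + 0 = 13)
P(-609) - (71 - 290)*(-151) = 13 - (71 - 290)*(-151) = 13 - (-219)*(-151) = 13 - 1*33069 = 13 - 33069 = -33056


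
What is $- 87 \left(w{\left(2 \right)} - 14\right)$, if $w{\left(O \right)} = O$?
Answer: $1044$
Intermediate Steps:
$- 87 \left(w{\left(2 \right)} - 14\right) = - 87 \left(2 - 14\right) = \left(-87\right) \left(-12\right) = 1044$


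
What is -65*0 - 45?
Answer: -45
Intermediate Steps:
-65*0 - 45 = 0 - 45 = -45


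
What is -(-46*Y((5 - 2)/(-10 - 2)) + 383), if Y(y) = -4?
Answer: -567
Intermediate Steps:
-(-46*Y((5 - 2)/(-10 - 2)) + 383) = -(-46*(-4) + 383) = -(184 + 383) = -1*567 = -567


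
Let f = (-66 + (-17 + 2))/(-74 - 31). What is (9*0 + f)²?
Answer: 729/1225 ≈ 0.59510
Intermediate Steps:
f = 27/35 (f = (-66 - 15)/(-105) = -81*(-1/105) = 27/35 ≈ 0.77143)
(9*0 + f)² = (9*0 + 27/35)² = (0 + 27/35)² = (27/35)² = 729/1225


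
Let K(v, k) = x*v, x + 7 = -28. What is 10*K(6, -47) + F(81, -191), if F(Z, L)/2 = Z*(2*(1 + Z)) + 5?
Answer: 24478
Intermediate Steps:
x = -35 (x = -7 - 28 = -35)
K(v, k) = -35*v
F(Z, L) = 10 + 2*Z*(2 + 2*Z) (F(Z, L) = 2*(Z*(2*(1 + Z)) + 5) = 2*(Z*(2 + 2*Z) + 5) = 2*(5 + Z*(2 + 2*Z)) = 10 + 2*Z*(2 + 2*Z))
10*K(6, -47) + F(81, -191) = 10*(-35*6) + (10 + 4*81 + 4*81²) = 10*(-210) + (10 + 324 + 4*6561) = -2100 + (10 + 324 + 26244) = -2100 + 26578 = 24478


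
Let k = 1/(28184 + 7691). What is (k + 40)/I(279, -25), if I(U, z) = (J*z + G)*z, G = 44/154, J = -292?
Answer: -1435001/6547443750 ≈ -0.00021917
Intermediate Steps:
k = 1/35875 ≈ 2.7875e-5
G = 2/7 (G = 44*(1/154) = 2/7 ≈ 0.28571)
I(U, z) = z*(2/7 - 292*z) (I(U, z) = (-292*z + 2/7)*z = (2/7 - 292*z)*z = z*(2/7 - 292*z))
(k + 40)/I(279, -25) = (1/35875 + 40)/(((2/7)*(-25)*(1 - 1022*(-25)))) = 1435001/(35875*(((2/7)*(-25)*(1 + 25550)))) = 1435001/(35875*(((2/7)*(-25)*25551))) = 1435001/(35875*(-1277550/7)) = (1435001/35875)*(-7/1277550) = -1435001/6547443750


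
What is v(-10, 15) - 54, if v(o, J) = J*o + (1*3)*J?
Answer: -159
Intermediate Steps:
v(o, J) = 3*J + J*o (v(o, J) = J*o + 3*J = 3*J + J*o)
v(-10, 15) - 54 = 15*(3 - 10) - 54 = 15*(-7) - 54 = -105 - 54 = -159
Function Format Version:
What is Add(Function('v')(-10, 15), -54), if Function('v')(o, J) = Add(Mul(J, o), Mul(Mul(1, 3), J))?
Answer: -159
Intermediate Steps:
Function('v')(o, J) = Add(Mul(3, J), Mul(J, o)) (Function('v')(o, J) = Add(Mul(J, o), Mul(3, J)) = Add(Mul(3, J), Mul(J, o)))
Add(Function('v')(-10, 15), -54) = Add(Mul(15, Add(3, -10)), -54) = Add(Mul(15, -7), -54) = Add(-105, -54) = -159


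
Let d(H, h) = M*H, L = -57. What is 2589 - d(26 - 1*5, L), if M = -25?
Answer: 3114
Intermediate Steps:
d(H, h) = -25*H
2589 - d(26 - 1*5, L) = 2589 - (-25)*(26 - 1*5) = 2589 - (-25)*(26 - 5) = 2589 - (-25)*21 = 2589 - 1*(-525) = 2589 + 525 = 3114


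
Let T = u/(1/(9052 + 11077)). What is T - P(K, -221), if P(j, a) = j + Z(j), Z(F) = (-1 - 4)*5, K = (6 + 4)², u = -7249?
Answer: -145915196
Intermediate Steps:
K = 100 (K = 10² = 100)
Z(F) = -25 (Z(F) = -5*5 = -25)
T = -145915121 (T = -7249/(1/(9052 + 11077)) = -7249/(1/20129) = -7249/1/20129 = -7249*20129 = -145915121)
P(j, a) = -25 + j (P(j, a) = j - 25 = -25 + j)
T - P(K, -221) = -145915121 - (-25 + 100) = -145915121 - 1*75 = -145915121 - 75 = -145915196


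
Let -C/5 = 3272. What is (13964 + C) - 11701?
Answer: -14097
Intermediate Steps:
C = -16360 (C = -5*3272 = -16360)
(13964 + C) - 11701 = (13964 - 16360) - 11701 = -2396 - 11701 = -14097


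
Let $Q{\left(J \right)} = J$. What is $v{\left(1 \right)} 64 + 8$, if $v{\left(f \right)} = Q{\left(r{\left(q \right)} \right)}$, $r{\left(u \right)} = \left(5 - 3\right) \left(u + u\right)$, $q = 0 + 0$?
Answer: $8$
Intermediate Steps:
$q = 0$
$r{\left(u \right)} = 4 u$ ($r{\left(u \right)} = 2 \cdot 2 u = 4 u$)
$v{\left(f \right)} = 0$ ($v{\left(f \right)} = 4 \cdot 0 = 0$)
$v{\left(1 \right)} 64 + 8 = 0 \cdot 64 + 8 = 0 + 8 = 8$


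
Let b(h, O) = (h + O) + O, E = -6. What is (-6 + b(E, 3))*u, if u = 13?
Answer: -78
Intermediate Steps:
b(h, O) = h + 2*O (b(h, O) = (O + h) + O = h + 2*O)
(-6 + b(E, 3))*u = (-6 + (-6 + 2*3))*13 = (-6 + (-6 + 6))*13 = (-6 + 0)*13 = -6*13 = -78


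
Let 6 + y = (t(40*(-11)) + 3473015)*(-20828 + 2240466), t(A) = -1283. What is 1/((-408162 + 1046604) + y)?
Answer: 1/7705988911452 ≈ 1.2977e-13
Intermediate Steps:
y = 7705988273010 (y = -6 + (-1283 + 3473015)*(-20828 + 2240466) = -6 + 3471732*2219638 = -6 + 7705988273016 = 7705988273010)
1/((-408162 + 1046604) + y) = 1/((-408162 + 1046604) + 7705988273010) = 1/(638442 + 7705988273010) = 1/7705988911452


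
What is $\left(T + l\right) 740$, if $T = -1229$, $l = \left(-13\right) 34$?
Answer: $-1236540$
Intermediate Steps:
$l = -442$
$\left(T + l\right) 740 = \left(-1229 - 442\right) 740 = \left(-1671\right) 740 = -1236540$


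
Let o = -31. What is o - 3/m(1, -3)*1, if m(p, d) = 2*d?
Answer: -61/2 ≈ -30.500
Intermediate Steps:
o - 3/m(1, -3)*1 = -31 - 3/(2*(-3))*1 = -31 - 3/(-6)*1 = -31 - 3*(-⅙)*1 = -31 + (½)*1 = -31 + ½ = -61/2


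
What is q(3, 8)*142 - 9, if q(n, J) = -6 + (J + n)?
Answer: 701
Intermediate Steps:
q(n, J) = -6 + J + n
q(3, 8)*142 - 9 = (-6 + 8 + 3)*142 - 9 = 5*142 - 9 = 710 - 9 = 701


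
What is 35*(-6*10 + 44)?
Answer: -560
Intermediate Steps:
35*(-6*10 + 44) = 35*(-60 + 44) = 35*(-16) = -560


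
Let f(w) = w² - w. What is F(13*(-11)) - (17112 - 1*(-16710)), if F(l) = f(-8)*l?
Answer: -44118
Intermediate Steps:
F(l) = 72*l (F(l) = (-8*(-1 - 8))*l = (-8*(-9))*l = 72*l)
F(13*(-11)) - (17112 - 1*(-16710)) = 72*(13*(-11)) - (17112 - 1*(-16710)) = 72*(-143) - (17112 + 16710) = -10296 - 1*33822 = -10296 - 33822 = -44118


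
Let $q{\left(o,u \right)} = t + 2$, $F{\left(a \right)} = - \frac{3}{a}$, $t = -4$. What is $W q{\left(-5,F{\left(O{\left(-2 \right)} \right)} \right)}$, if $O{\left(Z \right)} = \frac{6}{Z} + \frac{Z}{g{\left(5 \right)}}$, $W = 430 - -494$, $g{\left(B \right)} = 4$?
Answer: $-1848$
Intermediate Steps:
$W = 924$ ($W = 430 + 494 = 924$)
$O{\left(Z \right)} = \frac{6}{Z} + \frac{Z}{4}$
$q{\left(o,u \right)} = -2$ ($q{\left(o,u \right)} = -4 + 2 = -2$)
$W q{\left(-5,F{\left(O{\left(-2 \right)} \right)} \right)} = 924 \left(-2\right) = -1848$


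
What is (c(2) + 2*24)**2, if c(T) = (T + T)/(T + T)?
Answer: 2401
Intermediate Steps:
c(T) = 1 (c(T) = (2*T)/((2*T)) = (2*T)*(1/(2*T)) = 1)
(c(2) + 2*24)**2 = (1 + 2*24)**2 = (1 + 48)**2 = 49**2 = 2401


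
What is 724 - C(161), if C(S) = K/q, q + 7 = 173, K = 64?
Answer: 60060/83 ≈ 723.61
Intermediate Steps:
q = 166 (q = -7 + 173 = 166)
C(S) = 32/83 (C(S) = 64/166 = 64*(1/166) = 32/83)
724 - C(161) = 724 - 1*32/83 = 724 - 32/83 = 60060/83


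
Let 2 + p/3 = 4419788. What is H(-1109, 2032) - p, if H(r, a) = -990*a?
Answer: -15271038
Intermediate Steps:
p = 13259358 (p = -6 + 3*4419788 = -6 + 13259364 = 13259358)
H(-1109, 2032) - p = -990*2032 - 1*13259358 = -2011680 - 13259358 = -15271038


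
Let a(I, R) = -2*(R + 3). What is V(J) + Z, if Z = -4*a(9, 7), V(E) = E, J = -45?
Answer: 35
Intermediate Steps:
a(I, R) = -6 - 2*R (a(I, R) = -2*(3 + R) = -6 - 2*R)
Z = 80 (Z = -4*(-6 - 2*7) = -4*(-6 - 14) = -4*(-20) = 80)
V(J) + Z = -45 + 80 = 35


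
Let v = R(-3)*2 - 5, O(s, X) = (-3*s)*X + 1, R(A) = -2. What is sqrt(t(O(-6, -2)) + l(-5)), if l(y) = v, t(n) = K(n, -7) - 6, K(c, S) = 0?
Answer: I*sqrt(15) ≈ 3.873*I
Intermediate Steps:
O(s, X) = 1 - 3*X*s (O(s, X) = -3*X*s + 1 = 1 - 3*X*s)
v = -9 (v = -2*2 - 5 = -4 - 5 = -9)
t(n) = -6 (t(n) = 0 - 6 = -6)
l(y) = -9
sqrt(t(O(-6, -2)) + l(-5)) = sqrt(-6 - 9) = sqrt(-15) = I*sqrt(15)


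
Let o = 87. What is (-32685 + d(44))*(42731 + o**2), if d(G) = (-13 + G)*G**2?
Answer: 1374749300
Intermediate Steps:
d(G) = G**2*(-13 + G)
(-32685 + d(44))*(42731 + o**2) = (-32685 + 44**2*(-13 + 44))*(42731 + 87**2) = (-32685 + 1936*31)*(42731 + 7569) = (-32685 + 60016)*50300 = 27331*50300 = 1374749300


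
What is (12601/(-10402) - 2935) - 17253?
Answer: -210008177/10402 ≈ -20189.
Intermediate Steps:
(12601/(-10402) - 2935) - 17253 = (12601*(-1/10402) - 2935) - 17253 = (-12601/10402 - 2935) - 17253 = -30542471/10402 - 17253 = -210008177/10402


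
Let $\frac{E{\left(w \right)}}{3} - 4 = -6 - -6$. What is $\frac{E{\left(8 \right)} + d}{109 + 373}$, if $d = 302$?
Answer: $\frac{157}{241} \approx 0.65145$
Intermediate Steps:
$E{\left(w \right)} = 12$ ($E{\left(w \right)} = 12 + 3 \left(-6 - -6\right) = 12 + 3 \left(-6 + 6\right) = 12 + 3 \cdot 0 = 12 + 0 = 12$)
$\frac{E{\left(8 \right)} + d}{109 + 373} = \frac{12 + 302}{109 + 373} = \frac{314}{482} = 314 \cdot \frac{1}{482} = \frac{157}{241}$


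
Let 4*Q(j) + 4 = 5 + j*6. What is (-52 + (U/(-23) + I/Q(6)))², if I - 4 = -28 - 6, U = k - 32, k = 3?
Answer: 2110391721/724201 ≈ 2914.1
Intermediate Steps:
Q(j) = ¼ + 3*j/2 (Q(j) = -1 + (5 + j*6)/4 = -1 + (5 + 6*j)/4 = -1 + (5/4 + 3*j/2) = ¼ + 3*j/2)
U = -29 (U = 3 - 32 = -29)
I = -30 (I = 4 + (-28 - 6) = 4 - 34 = -30)
(-52 + (U/(-23) + I/Q(6)))² = (-52 + (-29/(-23) - 30/(¼ + (3/2)*6)))² = (-52 + (-29*(-1/23) - 30/(¼ + 9)))² = (-52 + (29/23 - 30/37/4))² = (-52 + (29/23 - 30*4/37))² = (-52 + (29/23 - 120/37))² = (-52 - 1687/851)² = (-45939/851)² = 2110391721/724201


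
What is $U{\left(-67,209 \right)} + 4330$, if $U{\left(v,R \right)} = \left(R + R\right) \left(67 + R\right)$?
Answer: $119698$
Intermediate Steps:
$U{\left(v,R \right)} = 2 R \left(67 + R\right)$
$U{\left(-67,209 \right)} + 4330 = 2 \cdot 209 \left(67 + 209\right) + 4330 = 2 \cdot 209 \cdot 276 + 4330 = 115368 + 4330 = 119698$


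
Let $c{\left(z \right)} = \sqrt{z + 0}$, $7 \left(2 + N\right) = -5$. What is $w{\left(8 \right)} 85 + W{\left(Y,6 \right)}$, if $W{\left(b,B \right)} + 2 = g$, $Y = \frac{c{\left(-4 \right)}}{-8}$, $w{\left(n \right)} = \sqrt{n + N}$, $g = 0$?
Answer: $-2 + \frac{85 \sqrt{259}}{7} \approx 193.42$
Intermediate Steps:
$N = - \frac{19}{7}$ ($N = -2 + \frac{1}{7} \left(-5\right) = -2 - \frac{5}{7} = - \frac{19}{7} \approx -2.7143$)
$c{\left(z \right)} = \sqrt{z}$
$w{\left(n \right)} = \sqrt{- \frac{19}{7} + n}$ ($w{\left(n \right)} = \sqrt{n - \frac{19}{7}} = \sqrt{- \frac{19}{7} + n}$)
$Y = - \frac{i}{4}$ ($Y = \frac{\sqrt{-4}}{-8} = 2 i \left(- \frac{1}{8}\right) = - \frac{i}{4} \approx - 0.25 i$)
$W{\left(b,B \right)} = -2$ ($W{\left(b,B \right)} = -2 + 0 = -2$)
$w{\left(8 \right)} 85 + W{\left(Y,6 \right)} = \frac{\sqrt{-133 + 49 \cdot 8}}{7} \cdot 85 - 2 = \frac{\sqrt{-133 + 392}}{7} \cdot 85 - 2 = \frac{\sqrt{259}}{7} \cdot 85 - 2 = \frac{85 \sqrt{259}}{7} - 2 = -2 + \frac{85 \sqrt{259}}{7}$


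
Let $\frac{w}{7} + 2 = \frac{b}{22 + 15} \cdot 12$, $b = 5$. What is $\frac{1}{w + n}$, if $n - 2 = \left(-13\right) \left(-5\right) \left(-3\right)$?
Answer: $- \frac{37}{7239} \approx -0.0051112$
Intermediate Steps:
$w = - \frac{98}{37}$ ($w = -14 + 7 \frac{1}{22 + 15} \cdot 5 \cdot 12 = -14 + 7 \cdot \frac{1}{37} \cdot 5 \cdot 12 = -14 + 7 \cdot \frac{5}{37} \cdot 12 = -14 + 7 \cdot \frac{60}{37} = -14 + \frac{420}{37} = - \frac{98}{37} \approx -2.6486$)
$n = -193$ ($n = 2 + \left(-13\right) \left(-5\right) \left(-3\right) = 2 + 65 \left(-3\right) = 2 - 195 = -193$)
$\frac{1}{w + n} = \frac{1}{- \frac{98}{37} - 193} = \frac{1}{- \frac{7239}{37}} = - \frac{37}{7239}$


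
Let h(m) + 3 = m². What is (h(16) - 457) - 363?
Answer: -567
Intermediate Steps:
h(m) = -3 + m²
(h(16) - 457) - 363 = ((-3 + 16²) - 457) - 363 = ((-3 + 256) - 457) - 363 = (253 - 457) - 363 = -204 - 363 = -567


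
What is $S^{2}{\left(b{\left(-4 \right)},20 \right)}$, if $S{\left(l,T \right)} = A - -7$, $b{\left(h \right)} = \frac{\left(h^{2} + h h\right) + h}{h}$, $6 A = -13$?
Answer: $\frac{841}{36} \approx 23.361$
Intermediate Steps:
$A = - \frac{13}{6}$ ($A = \frac{1}{6} \left(-13\right) = - \frac{13}{6} \approx -2.1667$)
$b{\left(h \right)} = \frac{h + 2 h^{2}}{h}$ ($b{\left(h \right)} = \frac{\left(h^{2} + h^{2}\right) + h}{h} = \frac{2 h^{2} + h}{h} = \frac{h + 2 h^{2}}{h}$)
$S{\left(l,T \right)} = \frac{29}{6}$ ($S{\left(l,T \right)} = - \frac{13}{6} - -7 = - \frac{13}{6} + 7 = \frac{29}{6}$)
$S^{2}{\left(b{\left(-4 \right)},20 \right)} = \left(\frac{29}{6}\right)^{2} = \frac{841}{36}$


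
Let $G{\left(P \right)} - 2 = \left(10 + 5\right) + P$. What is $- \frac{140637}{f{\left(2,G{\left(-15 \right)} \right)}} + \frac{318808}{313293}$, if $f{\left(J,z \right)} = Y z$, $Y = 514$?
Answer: $- \frac{43732853017}{322065204} \approx -135.79$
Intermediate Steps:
$G{\left(P \right)} = 17 + P$ ($G{\left(P \right)} = 2 + \left(\left(10 + 5\right) + P\right) = 2 + \left(15 + P\right) = 17 + P$)
$f{\left(J,z \right)} = 514 z$
$- \frac{140637}{f{\left(2,G{\left(-15 \right)} \right)}} + \frac{318808}{313293} = - \frac{140637}{514 \left(17 - 15\right)} + \frac{318808}{313293} = - \frac{140637}{514 \cdot 2} + 318808 \cdot \frac{1}{313293} = - \frac{140637}{1028} + \frac{318808}{313293} = - \frac{43732853017}{322065204}$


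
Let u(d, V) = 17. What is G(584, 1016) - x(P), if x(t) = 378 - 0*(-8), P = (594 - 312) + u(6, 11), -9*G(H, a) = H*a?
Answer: -596746/9 ≈ -66305.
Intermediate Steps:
G(H, a) = -H*a/9
P = 299 (P = (594 - 312) + 17 = 282 + 17 = 299)
x(t) = 378 (x(t) = 378 - 1*0 = 378 + 0 = 378)
G(584, 1016) - x(P) = -1/9*584*1016 - 1*378 = -593344/9 - 378 = -596746/9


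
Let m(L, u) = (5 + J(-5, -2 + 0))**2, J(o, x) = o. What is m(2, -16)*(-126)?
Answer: 0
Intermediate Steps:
m(L, u) = 0 (m(L, u) = (5 - 5)**2 = 0**2 = 0)
m(2, -16)*(-126) = 0*(-126) = 0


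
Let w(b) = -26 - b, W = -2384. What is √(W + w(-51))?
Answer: I*√2359 ≈ 48.57*I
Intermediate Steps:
√(W + w(-51)) = √(-2384 + (-26 - 1*(-51))) = √(-2384 + (-26 + 51)) = √(-2384 + 25) = √(-2359) = I*√2359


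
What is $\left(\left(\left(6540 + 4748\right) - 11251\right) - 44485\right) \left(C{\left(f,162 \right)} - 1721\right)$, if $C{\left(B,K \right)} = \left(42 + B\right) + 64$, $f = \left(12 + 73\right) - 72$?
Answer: $71205696$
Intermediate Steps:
$f = 13$ ($f = 85 - 72 = 13$)
$C{\left(B,K \right)} = 106 + B$
$\left(\left(\left(6540 + 4748\right) - 11251\right) - 44485\right) \left(C{\left(f,162 \right)} - 1721\right) = \left(\left(\left(6540 + 4748\right) - 11251\right) - 44485\right) \left(\left(106 + 13\right) - 1721\right) = \left(\left(11288 - 11251\right) - 44485\right) \left(119 - 1721\right) = \left(37 - 44485\right) \left(-1602\right) = \left(-44448\right) \left(-1602\right) = 71205696$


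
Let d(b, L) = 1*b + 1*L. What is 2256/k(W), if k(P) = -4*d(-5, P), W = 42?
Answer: -564/37 ≈ -15.243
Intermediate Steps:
d(b, L) = L + b (d(b, L) = b + L = L + b)
k(P) = 20 - 4*P (k(P) = -4*(P - 5) = -4*(-5 + P) = 20 - 4*P)
2256/k(W) = 2256/(20 - 4*42) = 2256/(20 - 168) = 2256/(-148) = 2256*(-1/148) = -564/37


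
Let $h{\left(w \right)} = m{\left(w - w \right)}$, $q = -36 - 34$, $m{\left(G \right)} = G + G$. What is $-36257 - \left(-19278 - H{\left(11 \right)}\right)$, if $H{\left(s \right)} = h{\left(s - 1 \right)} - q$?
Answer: $-16909$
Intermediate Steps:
$m{\left(G \right)} = 2 G$
$q = -70$ ($q = -36 - 34 = -70$)
$h{\left(w \right)} = 0$ ($h{\left(w \right)} = 2 \left(w - w\right) = 2 \cdot 0 = 0$)
$H{\left(s \right)} = 70$ ($H{\left(s \right)} = 0 - -70 = 0 + 70 = 70$)
$-36257 - \left(-19278 - H{\left(11 \right)}\right) = -36257 - \left(-19278 - 70\right) = -36257 - -19348 = -36257 + 19348 = -16909$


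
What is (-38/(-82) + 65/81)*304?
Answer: 1278016/3321 ≈ 384.83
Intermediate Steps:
(-38/(-82) + 65/81)*304 = (-38*(-1/82) + 65*(1/81))*304 = (19/41 + 65/81)*304 = (4204/3321)*304 = 1278016/3321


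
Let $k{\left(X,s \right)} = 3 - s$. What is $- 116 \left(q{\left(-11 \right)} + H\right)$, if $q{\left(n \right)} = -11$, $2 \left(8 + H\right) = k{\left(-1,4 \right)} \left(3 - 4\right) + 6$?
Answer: $1798$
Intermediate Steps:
$H = - \frac{9}{2}$ ($H = -8 + \frac{\left(3 - 4\right) \left(3 - 4\right) + 6}{2} = -8 + \frac{\left(-1\right) \left(-1\right) + 6}{2} = -8 + \frac{1 + 6}{2} = -8 + \frac{1}{2} \cdot 7 = -8 + \frac{7}{2} = - \frac{9}{2} \approx -4.5$)
$- 116 \left(q{\left(-11 \right)} + H\right) = - 116 \left(-11 - \frac{9}{2}\right) = \left(-116\right) \left(- \frac{31}{2}\right) = 1798$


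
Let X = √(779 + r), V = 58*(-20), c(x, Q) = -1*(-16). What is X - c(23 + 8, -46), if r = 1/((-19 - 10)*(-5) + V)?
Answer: -16 + 2*√200636065/1015 ≈ 11.911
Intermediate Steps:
c(x, Q) = 16
V = -1160
r = -1/1015 (r = 1/((-19 - 10)*(-5) - 1160) = 1/(-29*(-5) - 1160) = 1/(145 - 1160) = 1/(-1015) = -1/1015 ≈ -0.00098522)
X = 2*√200636065/1015 (X = √(779 - 1/1015) = √(790684/1015) = 2*√200636065/1015 ≈ 27.911)
X - c(23 + 8, -46) = 2*√200636065/1015 - 1*16 = 2*√200636065/1015 - 16 = -16 + 2*√200636065/1015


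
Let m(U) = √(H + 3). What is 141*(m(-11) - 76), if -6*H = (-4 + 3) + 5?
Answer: -10716 + 47*√21 ≈ -10501.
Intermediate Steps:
H = -⅔ (H = -((-4 + 3) + 5)/6 = -(-1 + 5)/6 = -⅙*4 = -⅔ ≈ -0.66667)
m(U) = √21/3 (m(U) = √(-⅔ + 3) = √(7/3) = √21/3)
141*(m(-11) - 76) = 141*(√21/3 - 76) = 141*(-76 + √21/3) = -10716 + 47*√21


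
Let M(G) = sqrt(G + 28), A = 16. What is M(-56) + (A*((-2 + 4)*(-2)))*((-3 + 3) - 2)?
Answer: 128 + 2*I*sqrt(7) ≈ 128.0 + 5.2915*I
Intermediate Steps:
M(G) = sqrt(28 + G)
M(-56) + (A*((-2 + 4)*(-2)))*((-3 + 3) - 2) = sqrt(28 - 56) + (16*((-2 + 4)*(-2)))*((-3 + 3) - 2) = sqrt(-28) + (16*(2*(-2)))*(0 - 2) = 2*I*sqrt(7) + (16*(-4))*(-2) = 2*I*sqrt(7) - 64*(-2) = 2*I*sqrt(7) + 128 = 128 + 2*I*sqrt(7)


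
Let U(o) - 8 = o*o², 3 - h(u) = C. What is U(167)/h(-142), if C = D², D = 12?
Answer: -4657471/141 ≈ -33032.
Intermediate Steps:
C = 144 (C = 12² = 144)
h(u) = -141 (h(u) = 3 - 1*144 = 3 - 144 = -141)
U(o) = 8 + o³ (U(o) = 8 + o*o² = 8 + o³)
U(167)/h(-142) = (8 + 167³)/(-141) = (8 + 4657463)*(-1/141) = 4657471*(-1/141) = -4657471/141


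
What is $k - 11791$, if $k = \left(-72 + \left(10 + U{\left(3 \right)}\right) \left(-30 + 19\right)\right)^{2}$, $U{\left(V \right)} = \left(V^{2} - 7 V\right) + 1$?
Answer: $-8070$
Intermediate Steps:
$U{\left(V \right)} = 1 + V^{2} - 7 V$
$k = 3721$ ($k = \left(-72 + \left(10 + \left(1 + 3^{2} - 21\right)\right) \left(-30 + 19\right)\right)^{2} = \left(-72 + \left(10 + \left(1 + 9 - 21\right)\right) \left(-11\right)\right)^{2} = \left(-72 + \left(10 - 11\right) \left(-11\right)\right)^{2} = \left(-72 - -11\right)^{2} = \left(-72 + 11\right)^{2} = \left(-61\right)^{2} = 3721$)
$k - 11791 = 3721 - 11791 = -8070$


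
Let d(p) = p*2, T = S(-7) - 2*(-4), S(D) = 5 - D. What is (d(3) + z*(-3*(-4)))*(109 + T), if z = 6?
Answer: 10062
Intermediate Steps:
T = 20 (T = (5 - 1*(-7)) - 2*(-4) = (5 + 7) - 1*(-8) = 12 + 8 = 20)
d(p) = 2*p
(d(3) + z*(-3*(-4)))*(109 + T) = (2*3 + 6*(-3*(-4)))*(109 + 20) = (6 + 6*12)*129 = (6 + 72)*129 = 78*129 = 10062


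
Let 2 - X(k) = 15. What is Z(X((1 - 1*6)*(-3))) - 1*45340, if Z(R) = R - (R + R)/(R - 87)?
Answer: -2267663/50 ≈ -45353.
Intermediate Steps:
X(k) = -13 (X(k) = 2 - 1*15 = 2 - 15 = -13)
Z(R) = R - 2*R/(-87 + R)
Z(X((1 - 1*6)*(-3))) - 1*45340 = -13*(-89 - 13)/(-87 - 13) - 1*45340 = -13*(-102)/(-100) - 45340 = -13*(-1/100)*(-102) - 45340 = -663/50 - 45340 = -2267663/50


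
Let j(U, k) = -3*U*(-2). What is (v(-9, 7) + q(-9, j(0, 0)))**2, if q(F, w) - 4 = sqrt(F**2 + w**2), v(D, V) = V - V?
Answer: 169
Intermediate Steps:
j(U, k) = 6*U
v(D, V) = 0
q(F, w) = 4 + sqrt(F**2 + w**2)
(v(-9, 7) + q(-9, j(0, 0)))**2 = (0 + (4 + sqrt((-9)**2 + (6*0)**2)))**2 = (0 + (4 + sqrt(81 + 0**2)))**2 = (0 + (4 + sqrt(81 + 0)))**2 = (0 + (4 + sqrt(81)))**2 = (0 + (4 + 9))**2 = (0 + 13)**2 = 13**2 = 169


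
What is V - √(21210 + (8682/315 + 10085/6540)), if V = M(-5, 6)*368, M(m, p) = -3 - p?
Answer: -3312 - √11128273118655/22890 ≈ -3457.7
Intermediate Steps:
V = -3312 (V = (-3 - 1*6)*368 = (-3 - 6)*368 = -9*368 = -3312)
V - √(21210 + (8682/315 + 10085/6540)) = -3312 - √(21210 + (8682/315 + 10085/6540)) = -3312 - √(21210 + (8682*(1/315) + 10085*(1/6540))) = -3312 - √(21210 + (2894/105 + 2017/1308)) = -3312 - √(21210 + 1332379/45780) = -3312 - √(972326179/45780) = -3312 - √11128273118655/22890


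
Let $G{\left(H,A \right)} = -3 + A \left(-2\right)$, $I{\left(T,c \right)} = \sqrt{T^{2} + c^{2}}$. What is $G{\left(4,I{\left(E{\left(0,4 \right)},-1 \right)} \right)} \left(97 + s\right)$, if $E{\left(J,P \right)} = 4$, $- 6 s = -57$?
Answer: $- \frac{639}{2} - 213 \sqrt{17} \approx -1197.7$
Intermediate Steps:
$s = \frac{19}{2}$ ($s = \left(- \frac{1}{6}\right) \left(-57\right) = \frac{19}{2} \approx 9.5$)
$G{\left(H,A \right)} = -3 - 2 A$
$G{\left(4,I{\left(E{\left(0,4 \right)},-1 \right)} \right)} \left(97 + s\right) = \left(-3 - 2 \sqrt{4^{2} + \left(-1\right)^{2}}\right) \left(97 + \frac{19}{2}\right) = \left(-3 - 2 \sqrt{16 + 1}\right) \frac{213}{2} = \left(-3 - 2 \sqrt{17}\right) \frac{213}{2} = - \frac{639}{2} - 213 \sqrt{17}$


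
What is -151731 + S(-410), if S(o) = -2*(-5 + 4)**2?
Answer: -151733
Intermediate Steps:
S(o) = -2 (S(o) = -2*(-1)**2 = -2*1 = -2)
-151731 + S(-410) = -151731 - 2 = -151733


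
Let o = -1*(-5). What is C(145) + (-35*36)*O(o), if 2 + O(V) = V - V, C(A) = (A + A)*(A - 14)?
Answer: 40510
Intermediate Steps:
o = 5
C(A) = 2*A*(-14 + A) (C(A) = (2*A)*(-14 + A) = 2*A*(-14 + A))
O(V) = -2 (O(V) = -2 + (V - V) = -2 + 0 = -2)
C(145) + (-35*36)*O(o) = 2*145*(-14 + 145) - 35*36*(-2) = 2*145*131 - 1260*(-2) = 37990 + 2520 = 40510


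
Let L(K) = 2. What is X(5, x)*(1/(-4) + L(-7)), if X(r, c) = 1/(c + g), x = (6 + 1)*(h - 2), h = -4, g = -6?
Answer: -7/192 ≈ -0.036458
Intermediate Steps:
x = -42 (x = (6 + 1)*(-4 - 2) = 7*(-6) = -42)
X(r, c) = 1/(-6 + c) (X(r, c) = 1/(c - 6) = 1/(-6 + c))
X(5, x)*(1/(-4) + L(-7)) = (1/(-4) + 2)/(-6 - 42) = (-1/4 + 2)/(-48) = -1/48*7/4 = -7/192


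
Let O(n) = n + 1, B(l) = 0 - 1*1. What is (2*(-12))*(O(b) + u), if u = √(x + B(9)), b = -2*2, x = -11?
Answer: 72 - 48*I*√3 ≈ 72.0 - 83.138*I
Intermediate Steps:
b = -4
B(l) = -1 (B(l) = 0 - 1 = -1)
u = 2*I*√3 (u = √(-11 - 1) = √(-12) = 2*I*√3 ≈ 3.4641*I)
O(n) = 1 + n
(2*(-12))*(O(b) + u) = (2*(-12))*((1 - 4) + 2*I*√3) = -24*(-3 + 2*I*√3) = 72 - 48*I*√3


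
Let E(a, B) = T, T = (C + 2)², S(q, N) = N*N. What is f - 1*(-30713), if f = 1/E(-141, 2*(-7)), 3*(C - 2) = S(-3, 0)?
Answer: 491409/16 ≈ 30713.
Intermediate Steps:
S(q, N) = N²
C = 2 (C = 2 + (⅓)*0² = 2 + (⅓)*0 = 2 + 0 = 2)
T = 16 (T = (2 + 2)² = 4² = 16)
E(a, B) = 16
f = 1/16 ≈ 0.062500
f - 1*(-30713) = 1/16 - 1*(-30713) = 1/16 + 30713 = 491409/16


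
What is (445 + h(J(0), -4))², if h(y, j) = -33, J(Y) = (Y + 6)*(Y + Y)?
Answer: 169744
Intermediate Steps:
J(Y) = 2*Y*(6 + Y) (J(Y) = (6 + Y)*(2*Y) = 2*Y*(6 + Y))
(445 + h(J(0), -4))² = (445 - 33)² = 412² = 169744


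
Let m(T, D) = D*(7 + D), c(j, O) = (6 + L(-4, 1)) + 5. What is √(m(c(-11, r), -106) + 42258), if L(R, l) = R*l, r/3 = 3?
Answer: 4*√3297 ≈ 229.68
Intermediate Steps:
r = 9 (r = 3*3 = 9)
c(j, O) = 7 (c(j, O) = (6 - 4*1) + 5 = (6 - 4) + 5 = 2 + 5 = 7)
√(m(c(-11, r), -106) + 42258) = √(-106*(7 - 106) + 42258) = √(-106*(-99) + 42258) = √(10494 + 42258) = √52752 = 4*√3297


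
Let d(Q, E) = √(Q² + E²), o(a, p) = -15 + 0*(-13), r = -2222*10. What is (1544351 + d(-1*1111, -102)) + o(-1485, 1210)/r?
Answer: 6863095847/4444 + 5*√49789 ≈ 1.5455e+6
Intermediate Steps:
r = -22220
o(a, p) = -15 (o(a, p) = -15 + 0 = -15)
d(Q, E) = √(E² + Q²)
(1544351 + d(-1*1111, -102)) + o(-1485, 1210)/r = (1544351 + √((-102)² + (-1*1111)²)) - 15/(-22220) = (1544351 + √(10404 + (-1111)²)) - 15*(-1/22220) = (1544351 + √(10404 + 1234321)) + 3/4444 = (1544351 + √1244725) + 3/4444 = (1544351 + 5*√49789) + 3/4444 = 6863095847/4444 + 5*√49789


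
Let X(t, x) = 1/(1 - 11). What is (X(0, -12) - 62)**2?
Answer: 385641/100 ≈ 3856.4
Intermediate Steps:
X(t, x) = -1/10 (X(t, x) = 1/(-10) = -1/10)
(X(0, -12) - 62)**2 = (-1/10 - 62)**2 = (-621/10)**2 = 385641/100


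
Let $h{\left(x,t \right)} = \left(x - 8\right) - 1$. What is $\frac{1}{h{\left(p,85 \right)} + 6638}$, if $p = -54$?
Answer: $\frac{1}{6575} \approx 0.00015209$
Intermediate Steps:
$h{\left(x,t \right)} = -9 + x$ ($h{\left(x,t \right)} = \left(-8 + x\right) - 1 = -9 + x$)
$\frac{1}{h{\left(p,85 \right)} + 6638} = \frac{1}{\left(-9 - 54\right) + 6638} = \frac{1}{-63 + 6638} = \frac{1}{6575}$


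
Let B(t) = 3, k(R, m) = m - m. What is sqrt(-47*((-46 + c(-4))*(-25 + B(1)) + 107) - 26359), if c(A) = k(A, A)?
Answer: 2*I*sqrt(19738) ≈ 280.98*I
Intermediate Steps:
k(R, m) = 0
c(A) = 0
sqrt(-47*((-46 + c(-4))*(-25 + B(1)) + 107) - 26359) = sqrt(-47*((-46 + 0)*(-25 + 3) + 107) - 26359) = sqrt(-47*(-46*(-22) + 107) - 26359) = sqrt(-47*(1012 + 107) - 26359) = sqrt(-47*1119 - 26359) = sqrt(-52593 - 26359) = sqrt(-78952) = 2*I*sqrt(19738)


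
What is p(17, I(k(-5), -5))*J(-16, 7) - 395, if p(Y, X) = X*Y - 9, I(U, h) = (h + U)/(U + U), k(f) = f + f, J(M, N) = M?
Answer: -455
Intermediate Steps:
k(f) = 2*f
I(U, h) = (U + h)/(2*U) (I(U, h) = (U + h)/((2*U)) = (U + h)*(1/(2*U)) = (U + h)/(2*U))
p(Y, X) = -9 + X*Y
p(17, I(k(-5), -5))*J(-16, 7) - 395 = (-9 + ((2*(-5) - 5)/(2*((2*(-5)))))*17)*(-16) - 395 = (-9 + ((½)*(-10 - 5)/(-10))*17)*(-16) - 395 = (-9 + ((½)*(-⅒)*(-15))*17)*(-16) - 395 = (-9 + (¾)*17)*(-16) - 395 = (-9 + 51/4)*(-16) - 395 = (15/4)*(-16) - 395 = -60 - 395 = -455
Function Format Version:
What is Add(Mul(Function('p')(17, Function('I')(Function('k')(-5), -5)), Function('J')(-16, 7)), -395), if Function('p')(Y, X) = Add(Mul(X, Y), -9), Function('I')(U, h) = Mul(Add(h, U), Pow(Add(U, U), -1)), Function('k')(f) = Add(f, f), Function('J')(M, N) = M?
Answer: -455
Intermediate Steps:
Function('k')(f) = Mul(2, f)
Function('I')(U, h) = Mul(Rational(1, 2), Pow(U, -1), Add(U, h)) (Function('I')(U, h) = Mul(Add(U, h), Pow(Mul(2, U), -1)) = Mul(Add(U, h), Mul(Rational(1, 2), Pow(U, -1))) = Mul(Rational(1, 2), Pow(U, -1), Add(U, h)))
Function('p')(Y, X) = Add(-9, Mul(X, Y))
Add(Mul(Function('p')(17, Function('I')(Function('k')(-5), -5)), Function('J')(-16, 7)), -395) = Add(Mul(Add(-9, Mul(Mul(Rational(1, 2), Pow(Mul(2, -5), -1), Add(Mul(2, -5), -5)), 17)), -16), -395) = Add(Mul(Add(-9, Mul(Mul(Rational(1, 2), Pow(-10, -1), Add(-10, -5)), 17)), -16), -395) = Add(Mul(Add(-9, Mul(Mul(Rational(1, 2), Rational(-1, 10), -15), 17)), -16), -395) = Add(Mul(Add(-9, Mul(Rational(3, 4), 17)), -16), -395) = Add(Mul(Add(-9, Rational(51, 4)), -16), -395) = Add(Mul(Rational(15, 4), -16), -395) = Add(-60, -395) = -455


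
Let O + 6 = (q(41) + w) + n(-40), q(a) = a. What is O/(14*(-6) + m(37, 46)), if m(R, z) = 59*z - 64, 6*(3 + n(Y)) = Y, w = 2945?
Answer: 8911/7698 ≈ 1.1576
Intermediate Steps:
n(Y) = -3 + Y/6
m(R, z) = -64 + 59*z
O = 8911/3 (O = -6 + ((41 + 2945) + (-3 + (⅙)*(-40))) = -6 + (2986 + (-3 - 20/3)) = -6 + (2986 - 29/3) = -6 + 8929/3 = 8911/3 ≈ 2970.3)
O/(14*(-6) + m(37, 46)) = 8911/(3*(14*(-6) + (-64 + 59*46))) = 8911/(3*(-84 + (-64 + 2714))) = 8911/(3*(-84 + 2650)) = (8911/3)/2566 = (8911/3)*(1/2566) = 8911/7698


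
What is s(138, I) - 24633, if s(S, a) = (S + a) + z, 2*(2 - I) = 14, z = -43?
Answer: -24543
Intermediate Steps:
I = -5 (I = 2 - 1/2*14 = 2 - 7 = -5)
s(S, a) = -43 + S + a (s(S, a) = (S + a) - 43 = -43 + S + a)
s(138, I) - 24633 = (-43 + 138 - 5) - 24633 = 90 - 24633 = -24543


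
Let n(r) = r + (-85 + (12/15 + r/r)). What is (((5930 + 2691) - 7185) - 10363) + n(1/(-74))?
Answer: -3333779/370 ≈ -9010.2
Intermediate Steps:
n(r) = -416/5 + r (n(r) = r + (-85 + (12*(1/15) + 1)) = r + (-85 + (⅘ + 1)) = r + (-85 + 9/5) = r - 416/5 = -416/5 + r)
(((5930 + 2691) - 7185) - 10363) + n(1/(-74)) = (((5930 + 2691) - 7185) - 10363) + (-416/5 + 1/(-74)) = ((8621 - 7185) - 10363) + (-416/5 - 1/74) = (1436 - 10363) - 30789/370 = -8927 - 30789/370 = -3333779/370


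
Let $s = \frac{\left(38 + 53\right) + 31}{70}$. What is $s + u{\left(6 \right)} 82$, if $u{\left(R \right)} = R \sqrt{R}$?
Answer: $\frac{61}{35} + 492 \sqrt{6} \approx 1206.9$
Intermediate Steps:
$u{\left(R \right)} = R^{\frac{3}{2}}$
$s = \frac{61}{35}$ ($s = \left(91 + 31\right) \frac{1}{70} = 122 \cdot \frac{1}{70} = \frac{61}{35} \approx 1.7429$)
$s + u{\left(6 \right)} 82 = \frac{61}{35} + 6^{\frac{3}{2}} \cdot 82 = \frac{61}{35} + 6 \sqrt{6} \cdot 82 = \frac{61}{35} + 492 \sqrt{6}$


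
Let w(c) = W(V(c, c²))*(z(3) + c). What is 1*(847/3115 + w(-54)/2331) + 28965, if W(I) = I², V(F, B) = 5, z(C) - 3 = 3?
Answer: 10014999242/345765 ≈ 28965.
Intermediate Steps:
z(C) = 6 (z(C) = 3 + 3 = 6)
w(c) = 150 + 25*c (w(c) = 5²*(6 + c) = 25*(6 + c) = 150 + 25*c)
1*(847/3115 + w(-54)/2331) + 28965 = 1*(847/3115 + (150 + 25*(-54))/2331) + 28965 = 1*(847*(1/3115) + (150 - 1350)*(1/2331)) + 28965 = 1*(121/445 - 1200*1/2331) + 28965 = 1*(121/445 - 400/777) + 28965 = 1*(-83983/345765) + 28965 = -83983/345765 + 28965 = 10014999242/345765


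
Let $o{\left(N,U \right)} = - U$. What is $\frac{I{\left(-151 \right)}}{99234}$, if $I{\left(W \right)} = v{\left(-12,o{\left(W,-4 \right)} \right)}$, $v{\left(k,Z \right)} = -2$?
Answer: $- \frac{1}{49617} \approx -2.0154 \cdot 10^{-5}$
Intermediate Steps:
$I{\left(W \right)} = -2$
$\frac{I{\left(-151 \right)}}{99234} = - \frac{2}{99234} = \left(-2\right) \frac{1}{99234} = - \frac{1}{49617}$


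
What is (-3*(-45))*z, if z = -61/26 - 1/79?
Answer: -654075/2054 ≈ -318.44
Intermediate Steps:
z = -4845/2054 (z = -61*1/26 - 1*1/79 = -61/26 - 1/79 = -4845/2054 ≈ -2.3588)
(-3*(-45))*z = -3*(-45)*(-4845/2054) = 135*(-4845/2054) = -654075/2054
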